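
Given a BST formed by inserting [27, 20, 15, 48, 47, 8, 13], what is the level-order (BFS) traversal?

Tree insertion order: [27, 20, 15, 48, 47, 8, 13]
Tree (level-order array): [27, 20, 48, 15, None, 47, None, 8, None, None, None, None, 13]
BFS from the root, enqueuing left then right child of each popped node:
  queue [27] -> pop 27, enqueue [20, 48], visited so far: [27]
  queue [20, 48] -> pop 20, enqueue [15], visited so far: [27, 20]
  queue [48, 15] -> pop 48, enqueue [47], visited so far: [27, 20, 48]
  queue [15, 47] -> pop 15, enqueue [8], visited so far: [27, 20, 48, 15]
  queue [47, 8] -> pop 47, enqueue [none], visited so far: [27, 20, 48, 15, 47]
  queue [8] -> pop 8, enqueue [13], visited so far: [27, 20, 48, 15, 47, 8]
  queue [13] -> pop 13, enqueue [none], visited so far: [27, 20, 48, 15, 47, 8, 13]
Result: [27, 20, 48, 15, 47, 8, 13]


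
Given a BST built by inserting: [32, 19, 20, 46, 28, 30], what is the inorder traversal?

Tree insertion order: [32, 19, 20, 46, 28, 30]
Tree (level-order array): [32, 19, 46, None, 20, None, None, None, 28, None, 30]
Inorder traversal: [19, 20, 28, 30, 32, 46]


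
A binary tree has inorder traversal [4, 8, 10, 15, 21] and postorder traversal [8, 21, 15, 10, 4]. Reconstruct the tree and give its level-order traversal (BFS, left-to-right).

Inorder:   [4, 8, 10, 15, 21]
Postorder: [8, 21, 15, 10, 4]
Algorithm: postorder visits root last, so walk postorder right-to-left;
each value is the root of the current inorder slice — split it at that
value, recurse on the right subtree first, then the left.
Recursive splits:
  root=4; inorder splits into left=[], right=[8, 10, 15, 21]
  root=10; inorder splits into left=[8], right=[15, 21]
  root=15; inorder splits into left=[], right=[21]
  root=21; inorder splits into left=[], right=[]
  root=8; inorder splits into left=[], right=[]
Reconstructed level-order: [4, 10, 8, 15, 21]


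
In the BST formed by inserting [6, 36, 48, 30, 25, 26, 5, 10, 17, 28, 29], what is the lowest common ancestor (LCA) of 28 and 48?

Tree insertion order: [6, 36, 48, 30, 25, 26, 5, 10, 17, 28, 29]
Tree (level-order array): [6, 5, 36, None, None, 30, 48, 25, None, None, None, 10, 26, None, 17, None, 28, None, None, None, 29]
In a BST, the LCA of p=28, q=48 is the first node v on the
root-to-leaf path with p <= v <= q (go left if both < v, right if both > v).
Walk from root:
  at 6: both 28 and 48 > 6, go right
  at 36: 28 <= 36 <= 48, this is the LCA
LCA = 36


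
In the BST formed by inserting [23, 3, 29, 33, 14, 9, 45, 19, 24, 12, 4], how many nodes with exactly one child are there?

Tree built from: [23, 3, 29, 33, 14, 9, 45, 19, 24, 12, 4]
Tree (level-order array): [23, 3, 29, None, 14, 24, 33, 9, 19, None, None, None, 45, 4, 12]
Rule: These are nodes with exactly 1 non-null child.
Per-node child counts:
  node 23: 2 child(ren)
  node 3: 1 child(ren)
  node 14: 2 child(ren)
  node 9: 2 child(ren)
  node 4: 0 child(ren)
  node 12: 0 child(ren)
  node 19: 0 child(ren)
  node 29: 2 child(ren)
  node 24: 0 child(ren)
  node 33: 1 child(ren)
  node 45: 0 child(ren)
Matching nodes: [3, 33]
Count of nodes with exactly one child: 2


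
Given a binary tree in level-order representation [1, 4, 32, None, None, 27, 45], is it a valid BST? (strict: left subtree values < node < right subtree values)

Level-order array: [1, 4, 32, None, None, 27, 45]
Validate using subtree bounds (lo, hi): at each node, require lo < value < hi,
then recurse left with hi=value and right with lo=value.
Preorder trace (stopping at first violation):
  at node 1 with bounds (-inf, +inf): OK
  at node 4 with bounds (-inf, 1): VIOLATION
Node 4 violates its bound: not (-inf < 4 < 1).
Result: Not a valid BST


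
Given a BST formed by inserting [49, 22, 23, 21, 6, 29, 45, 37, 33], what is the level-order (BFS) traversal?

Tree insertion order: [49, 22, 23, 21, 6, 29, 45, 37, 33]
Tree (level-order array): [49, 22, None, 21, 23, 6, None, None, 29, None, None, None, 45, 37, None, 33]
BFS from the root, enqueuing left then right child of each popped node:
  queue [49] -> pop 49, enqueue [22], visited so far: [49]
  queue [22] -> pop 22, enqueue [21, 23], visited so far: [49, 22]
  queue [21, 23] -> pop 21, enqueue [6], visited so far: [49, 22, 21]
  queue [23, 6] -> pop 23, enqueue [29], visited so far: [49, 22, 21, 23]
  queue [6, 29] -> pop 6, enqueue [none], visited so far: [49, 22, 21, 23, 6]
  queue [29] -> pop 29, enqueue [45], visited so far: [49, 22, 21, 23, 6, 29]
  queue [45] -> pop 45, enqueue [37], visited so far: [49, 22, 21, 23, 6, 29, 45]
  queue [37] -> pop 37, enqueue [33], visited so far: [49, 22, 21, 23, 6, 29, 45, 37]
  queue [33] -> pop 33, enqueue [none], visited so far: [49, 22, 21, 23, 6, 29, 45, 37, 33]
Result: [49, 22, 21, 23, 6, 29, 45, 37, 33]


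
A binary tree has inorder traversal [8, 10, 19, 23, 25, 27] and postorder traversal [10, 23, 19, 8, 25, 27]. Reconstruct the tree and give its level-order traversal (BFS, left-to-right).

Inorder:   [8, 10, 19, 23, 25, 27]
Postorder: [10, 23, 19, 8, 25, 27]
Algorithm: postorder visits root last, so walk postorder right-to-left;
each value is the root of the current inorder slice — split it at that
value, recurse on the right subtree first, then the left.
Recursive splits:
  root=27; inorder splits into left=[8, 10, 19, 23, 25], right=[]
  root=25; inorder splits into left=[8, 10, 19, 23], right=[]
  root=8; inorder splits into left=[], right=[10, 19, 23]
  root=19; inorder splits into left=[10], right=[23]
  root=23; inorder splits into left=[], right=[]
  root=10; inorder splits into left=[], right=[]
Reconstructed level-order: [27, 25, 8, 19, 10, 23]


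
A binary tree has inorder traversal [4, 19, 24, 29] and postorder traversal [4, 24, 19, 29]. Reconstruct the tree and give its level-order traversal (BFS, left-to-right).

Inorder:   [4, 19, 24, 29]
Postorder: [4, 24, 19, 29]
Algorithm: postorder visits root last, so walk postorder right-to-left;
each value is the root of the current inorder slice — split it at that
value, recurse on the right subtree first, then the left.
Recursive splits:
  root=29; inorder splits into left=[4, 19, 24], right=[]
  root=19; inorder splits into left=[4], right=[24]
  root=24; inorder splits into left=[], right=[]
  root=4; inorder splits into left=[], right=[]
Reconstructed level-order: [29, 19, 4, 24]


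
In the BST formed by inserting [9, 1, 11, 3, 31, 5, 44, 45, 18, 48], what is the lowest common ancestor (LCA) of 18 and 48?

Tree insertion order: [9, 1, 11, 3, 31, 5, 44, 45, 18, 48]
Tree (level-order array): [9, 1, 11, None, 3, None, 31, None, 5, 18, 44, None, None, None, None, None, 45, None, 48]
In a BST, the LCA of p=18, q=48 is the first node v on the
root-to-leaf path with p <= v <= q (go left if both < v, right if both > v).
Walk from root:
  at 9: both 18 and 48 > 9, go right
  at 11: both 18 and 48 > 11, go right
  at 31: 18 <= 31 <= 48, this is the LCA
LCA = 31


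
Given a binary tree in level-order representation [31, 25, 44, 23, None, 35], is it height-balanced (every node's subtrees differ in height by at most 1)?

Tree (level-order array): [31, 25, 44, 23, None, 35]
Definition: a tree is height-balanced if, at every node, |h(left) - h(right)| <= 1 (empty subtree has height -1).
Bottom-up per-node check:
  node 23: h_left=-1, h_right=-1, diff=0 [OK], height=0
  node 25: h_left=0, h_right=-1, diff=1 [OK], height=1
  node 35: h_left=-1, h_right=-1, diff=0 [OK], height=0
  node 44: h_left=0, h_right=-1, diff=1 [OK], height=1
  node 31: h_left=1, h_right=1, diff=0 [OK], height=2
All nodes satisfy the balance condition.
Result: Balanced


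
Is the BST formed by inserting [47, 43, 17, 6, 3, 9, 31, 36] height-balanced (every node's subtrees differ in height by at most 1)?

Tree (level-order array): [47, 43, None, 17, None, 6, 31, 3, 9, None, 36]
Definition: a tree is height-balanced if, at every node, |h(left) - h(right)| <= 1 (empty subtree has height -1).
Bottom-up per-node check:
  node 3: h_left=-1, h_right=-1, diff=0 [OK], height=0
  node 9: h_left=-1, h_right=-1, diff=0 [OK], height=0
  node 6: h_left=0, h_right=0, diff=0 [OK], height=1
  node 36: h_left=-1, h_right=-1, diff=0 [OK], height=0
  node 31: h_left=-1, h_right=0, diff=1 [OK], height=1
  node 17: h_left=1, h_right=1, diff=0 [OK], height=2
  node 43: h_left=2, h_right=-1, diff=3 [FAIL (|2--1|=3 > 1)], height=3
  node 47: h_left=3, h_right=-1, diff=4 [FAIL (|3--1|=4 > 1)], height=4
Node 43 violates the condition: |2 - -1| = 3 > 1.
Result: Not balanced


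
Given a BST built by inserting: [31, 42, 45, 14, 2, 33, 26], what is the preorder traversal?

Tree insertion order: [31, 42, 45, 14, 2, 33, 26]
Tree (level-order array): [31, 14, 42, 2, 26, 33, 45]
Preorder traversal: [31, 14, 2, 26, 42, 33, 45]


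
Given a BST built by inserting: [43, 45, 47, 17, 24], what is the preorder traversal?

Tree insertion order: [43, 45, 47, 17, 24]
Tree (level-order array): [43, 17, 45, None, 24, None, 47]
Preorder traversal: [43, 17, 24, 45, 47]


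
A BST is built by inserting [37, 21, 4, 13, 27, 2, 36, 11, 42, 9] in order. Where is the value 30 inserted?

Starting tree (level order): [37, 21, 42, 4, 27, None, None, 2, 13, None, 36, None, None, 11, None, None, None, 9]
Insertion path: 37 -> 21 -> 27 -> 36
Result: insert 30 as left child of 36
Final tree (level order): [37, 21, 42, 4, 27, None, None, 2, 13, None, 36, None, None, 11, None, 30, None, 9]


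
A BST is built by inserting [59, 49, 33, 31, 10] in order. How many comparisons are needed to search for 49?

Search path for 49: 59 -> 49
Found: True
Comparisons: 2


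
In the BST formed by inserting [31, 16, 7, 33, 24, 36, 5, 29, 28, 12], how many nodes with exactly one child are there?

Tree built from: [31, 16, 7, 33, 24, 36, 5, 29, 28, 12]
Tree (level-order array): [31, 16, 33, 7, 24, None, 36, 5, 12, None, 29, None, None, None, None, None, None, 28]
Rule: These are nodes with exactly 1 non-null child.
Per-node child counts:
  node 31: 2 child(ren)
  node 16: 2 child(ren)
  node 7: 2 child(ren)
  node 5: 0 child(ren)
  node 12: 0 child(ren)
  node 24: 1 child(ren)
  node 29: 1 child(ren)
  node 28: 0 child(ren)
  node 33: 1 child(ren)
  node 36: 0 child(ren)
Matching nodes: [24, 29, 33]
Count of nodes with exactly one child: 3


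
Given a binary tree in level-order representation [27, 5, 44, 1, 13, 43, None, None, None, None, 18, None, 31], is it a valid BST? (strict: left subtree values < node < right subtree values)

Level-order array: [27, 5, 44, 1, 13, 43, None, None, None, None, 18, None, 31]
Validate using subtree bounds (lo, hi): at each node, require lo < value < hi,
then recurse left with hi=value and right with lo=value.
Preorder trace (stopping at first violation):
  at node 27 with bounds (-inf, +inf): OK
  at node 5 with bounds (-inf, 27): OK
  at node 1 with bounds (-inf, 5): OK
  at node 13 with bounds (5, 27): OK
  at node 18 with bounds (13, 27): OK
  at node 44 with bounds (27, +inf): OK
  at node 43 with bounds (27, 44): OK
  at node 31 with bounds (43, 44): VIOLATION
Node 31 violates its bound: not (43 < 31 < 44).
Result: Not a valid BST


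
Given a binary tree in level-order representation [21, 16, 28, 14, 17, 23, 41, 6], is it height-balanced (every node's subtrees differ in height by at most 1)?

Tree (level-order array): [21, 16, 28, 14, 17, 23, 41, 6]
Definition: a tree is height-balanced if, at every node, |h(left) - h(right)| <= 1 (empty subtree has height -1).
Bottom-up per-node check:
  node 6: h_left=-1, h_right=-1, diff=0 [OK], height=0
  node 14: h_left=0, h_right=-1, diff=1 [OK], height=1
  node 17: h_left=-1, h_right=-1, diff=0 [OK], height=0
  node 16: h_left=1, h_right=0, diff=1 [OK], height=2
  node 23: h_left=-1, h_right=-1, diff=0 [OK], height=0
  node 41: h_left=-1, h_right=-1, diff=0 [OK], height=0
  node 28: h_left=0, h_right=0, diff=0 [OK], height=1
  node 21: h_left=2, h_right=1, diff=1 [OK], height=3
All nodes satisfy the balance condition.
Result: Balanced


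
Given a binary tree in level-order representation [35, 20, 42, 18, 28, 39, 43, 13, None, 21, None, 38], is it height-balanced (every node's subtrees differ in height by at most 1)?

Tree (level-order array): [35, 20, 42, 18, 28, 39, 43, 13, None, 21, None, 38]
Definition: a tree is height-balanced if, at every node, |h(left) - h(right)| <= 1 (empty subtree has height -1).
Bottom-up per-node check:
  node 13: h_left=-1, h_right=-1, diff=0 [OK], height=0
  node 18: h_left=0, h_right=-1, diff=1 [OK], height=1
  node 21: h_left=-1, h_right=-1, diff=0 [OK], height=0
  node 28: h_left=0, h_right=-1, diff=1 [OK], height=1
  node 20: h_left=1, h_right=1, diff=0 [OK], height=2
  node 38: h_left=-1, h_right=-1, diff=0 [OK], height=0
  node 39: h_left=0, h_right=-1, diff=1 [OK], height=1
  node 43: h_left=-1, h_right=-1, diff=0 [OK], height=0
  node 42: h_left=1, h_right=0, diff=1 [OK], height=2
  node 35: h_left=2, h_right=2, diff=0 [OK], height=3
All nodes satisfy the balance condition.
Result: Balanced


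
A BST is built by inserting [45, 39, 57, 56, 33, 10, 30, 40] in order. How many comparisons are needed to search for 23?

Search path for 23: 45 -> 39 -> 33 -> 10 -> 30
Found: False
Comparisons: 5


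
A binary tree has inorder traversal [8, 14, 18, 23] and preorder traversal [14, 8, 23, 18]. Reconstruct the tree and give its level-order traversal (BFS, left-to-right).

Inorder:  [8, 14, 18, 23]
Preorder: [14, 8, 23, 18]
Algorithm: preorder visits root first, so consume preorder in order;
for each root, split the current inorder slice at that value into
left-subtree inorder and right-subtree inorder, then recurse.
Recursive splits:
  root=14; inorder splits into left=[8], right=[18, 23]
  root=8; inorder splits into left=[], right=[]
  root=23; inorder splits into left=[18], right=[]
  root=18; inorder splits into left=[], right=[]
Reconstructed level-order: [14, 8, 23, 18]


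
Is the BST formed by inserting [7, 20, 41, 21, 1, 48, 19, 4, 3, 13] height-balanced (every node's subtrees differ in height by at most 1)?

Tree (level-order array): [7, 1, 20, None, 4, 19, 41, 3, None, 13, None, 21, 48]
Definition: a tree is height-balanced if, at every node, |h(left) - h(right)| <= 1 (empty subtree has height -1).
Bottom-up per-node check:
  node 3: h_left=-1, h_right=-1, diff=0 [OK], height=0
  node 4: h_left=0, h_right=-1, diff=1 [OK], height=1
  node 1: h_left=-1, h_right=1, diff=2 [FAIL (|-1-1|=2 > 1)], height=2
  node 13: h_left=-1, h_right=-1, diff=0 [OK], height=0
  node 19: h_left=0, h_right=-1, diff=1 [OK], height=1
  node 21: h_left=-1, h_right=-1, diff=0 [OK], height=0
  node 48: h_left=-1, h_right=-1, diff=0 [OK], height=0
  node 41: h_left=0, h_right=0, diff=0 [OK], height=1
  node 20: h_left=1, h_right=1, diff=0 [OK], height=2
  node 7: h_left=2, h_right=2, diff=0 [OK], height=3
Node 1 violates the condition: |-1 - 1| = 2 > 1.
Result: Not balanced


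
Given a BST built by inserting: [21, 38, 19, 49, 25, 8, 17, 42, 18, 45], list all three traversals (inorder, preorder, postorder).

Tree insertion order: [21, 38, 19, 49, 25, 8, 17, 42, 18, 45]
Tree (level-order array): [21, 19, 38, 8, None, 25, 49, None, 17, None, None, 42, None, None, 18, None, 45]
Inorder (L, root, R): [8, 17, 18, 19, 21, 25, 38, 42, 45, 49]
Preorder (root, L, R): [21, 19, 8, 17, 18, 38, 25, 49, 42, 45]
Postorder (L, R, root): [18, 17, 8, 19, 25, 45, 42, 49, 38, 21]


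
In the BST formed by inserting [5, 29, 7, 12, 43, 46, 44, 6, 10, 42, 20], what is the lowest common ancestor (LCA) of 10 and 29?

Tree insertion order: [5, 29, 7, 12, 43, 46, 44, 6, 10, 42, 20]
Tree (level-order array): [5, None, 29, 7, 43, 6, 12, 42, 46, None, None, 10, 20, None, None, 44]
In a BST, the LCA of p=10, q=29 is the first node v on the
root-to-leaf path with p <= v <= q (go left if both < v, right if both > v).
Walk from root:
  at 5: both 10 and 29 > 5, go right
  at 29: 10 <= 29 <= 29, this is the LCA
LCA = 29


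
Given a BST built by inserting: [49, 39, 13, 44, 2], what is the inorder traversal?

Tree insertion order: [49, 39, 13, 44, 2]
Tree (level-order array): [49, 39, None, 13, 44, 2]
Inorder traversal: [2, 13, 39, 44, 49]


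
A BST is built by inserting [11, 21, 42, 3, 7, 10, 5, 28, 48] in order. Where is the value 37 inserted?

Starting tree (level order): [11, 3, 21, None, 7, None, 42, 5, 10, 28, 48]
Insertion path: 11 -> 21 -> 42 -> 28
Result: insert 37 as right child of 28
Final tree (level order): [11, 3, 21, None, 7, None, 42, 5, 10, 28, 48, None, None, None, None, None, 37]


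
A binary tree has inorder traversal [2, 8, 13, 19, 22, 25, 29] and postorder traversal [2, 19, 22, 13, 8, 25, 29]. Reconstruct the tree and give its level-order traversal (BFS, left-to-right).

Inorder:   [2, 8, 13, 19, 22, 25, 29]
Postorder: [2, 19, 22, 13, 8, 25, 29]
Algorithm: postorder visits root last, so walk postorder right-to-left;
each value is the root of the current inorder slice — split it at that
value, recurse on the right subtree first, then the left.
Recursive splits:
  root=29; inorder splits into left=[2, 8, 13, 19, 22, 25], right=[]
  root=25; inorder splits into left=[2, 8, 13, 19, 22], right=[]
  root=8; inorder splits into left=[2], right=[13, 19, 22]
  root=13; inorder splits into left=[], right=[19, 22]
  root=22; inorder splits into left=[19], right=[]
  root=19; inorder splits into left=[], right=[]
  root=2; inorder splits into left=[], right=[]
Reconstructed level-order: [29, 25, 8, 2, 13, 22, 19]


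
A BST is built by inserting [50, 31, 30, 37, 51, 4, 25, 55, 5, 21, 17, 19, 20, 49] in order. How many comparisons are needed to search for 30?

Search path for 30: 50 -> 31 -> 30
Found: True
Comparisons: 3


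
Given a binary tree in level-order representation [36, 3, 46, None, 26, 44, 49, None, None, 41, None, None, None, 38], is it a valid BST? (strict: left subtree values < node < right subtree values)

Level-order array: [36, 3, 46, None, 26, 44, 49, None, None, 41, None, None, None, 38]
Validate using subtree bounds (lo, hi): at each node, require lo < value < hi,
then recurse left with hi=value and right with lo=value.
Preorder trace (stopping at first violation):
  at node 36 with bounds (-inf, +inf): OK
  at node 3 with bounds (-inf, 36): OK
  at node 26 with bounds (3, 36): OK
  at node 46 with bounds (36, +inf): OK
  at node 44 with bounds (36, 46): OK
  at node 41 with bounds (36, 44): OK
  at node 38 with bounds (36, 41): OK
  at node 49 with bounds (46, +inf): OK
No violation found at any node.
Result: Valid BST


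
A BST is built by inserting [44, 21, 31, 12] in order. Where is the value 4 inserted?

Starting tree (level order): [44, 21, None, 12, 31]
Insertion path: 44 -> 21 -> 12
Result: insert 4 as left child of 12
Final tree (level order): [44, 21, None, 12, 31, 4]


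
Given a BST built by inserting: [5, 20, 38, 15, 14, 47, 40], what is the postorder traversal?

Tree insertion order: [5, 20, 38, 15, 14, 47, 40]
Tree (level-order array): [5, None, 20, 15, 38, 14, None, None, 47, None, None, 40]
Postorder traversal: [14, 15, 40, 47, 38, 20, 5]


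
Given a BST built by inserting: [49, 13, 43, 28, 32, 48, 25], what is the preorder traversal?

Tree insertion order: [49, 13, 43, 28, 32, 48, 25]
Tree (level-order array): [49, 13, None, None, 43, 28, 48, 25, 32]
Preorder traversal: [49, 13, 43, 28, 25, 32, 48]


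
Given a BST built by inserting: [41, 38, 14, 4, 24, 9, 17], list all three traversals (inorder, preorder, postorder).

Tree insertion order: [41, 38, 14, 4, 24, 9, 17]
Tree (level-order array): [41, 38, None, 14, None, 4, 24, None, 9, 17]
Inorder (L, root, R): [4, 9, 14, 17, 24, 38, 41]
Preorder (root, L, R): [41, 38, 14, 4, 9, 24, 17]
Postorder (L, R, root): [9, 4, 17, 24, 14, 38, 41]


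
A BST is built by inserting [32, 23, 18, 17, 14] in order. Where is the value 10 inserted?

Starting tree (level order): [32, 23, None, 18, None, 17, None, 14]
Insertion path: 32 -> 23 -> 18 -> 17 -> 14
Result: insert 10 as left child of 14
Final tree (level order): [32, 23, None, 18, None, 17, None, 14, None, 10]


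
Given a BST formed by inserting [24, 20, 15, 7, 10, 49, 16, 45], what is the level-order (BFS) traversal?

Tree insertion order: [24, 20, 15, 7, 10, 49, 16, 45]
Tree (level-order array): [24, 20, 49, 15, None, 45, None, 7, 16, None, None, None, 10]
BFS from the root, enqueuing left then right child of each popped node:
  queue [24] -> pop 24, enqueue [20, 49], visited so far: [24]
  queue [20, 49] -> pop 20, enqueue [15], visited so far: [24, 20]
  queue [49, 15] -> pop 49, enqueue [45], visited so far: [24, 20, 49]
  queue [15, 45] -> pop 15, enqueue [7, 16], visited so far: [24, 20, 49, 15]
  queue [45, 7, 16] -> pop 45, enqueue [none], visited so far: [24, 20, 49, 15, 45]
  queue [7, 16] -> pop 7, enqueue [10], visited so far: [24, 20, 49, 15, 45, 7]
  queue [16, 10] -> pop 16, enqueue [none], visited so far: [24, 20, 49, 15, 45, 7, 16]
  queue [10] -> pop 10, enqueue [none], visited so far: [24, 20, 49, 15, 45, 7, 16, 10]
Result: [24, 20, 49, 15, 45, 7, 16, 10]


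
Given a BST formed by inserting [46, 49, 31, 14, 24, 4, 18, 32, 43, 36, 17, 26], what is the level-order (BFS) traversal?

Tree insertion order: [46, 49, 31, 14, 24, 4, 18, 32, 43, 36, 17, 26]
Tree (level-order array): [46, 31, 49, 14, 32, None, None, 4, 24, None, 43, None, None, 18, 26, 36, None, 17]
BFS from the root, enqueuing left then right child of each popped node:
  queue [46] -> pop 46, enqueue [31, 49], visited so far: [46]
  queue [31, 49] -> pop 31, enqueue [14, 32], visited so far: [46, 31]
  queue [49, 14, 32] -> pop 49, enqueue [none], visited so far: [46, 31, 49]
  queue [14, 32] -> pop 14, enqueue [4, 24], visited so far: [46, 31, 49, 14]
  queue [32, 4, 24] -> pop 32, enqueue [43], visited so far: [46, 31, 49, 14, 32]
  queue [4, 24, 43] -> pop 4, enqueue [none], visited so far: [46, 31, 49, 14, 32, 4]
  queue [24, 43] -> pop 24, enqueue [18, 26], visited so far: [46, 31, 49, 14, 32, 4, 24]
  queue [43, 18, 26] -> pop 43, enqueue [36], visited so far: [46, 31, 49, 14, 32, 4, 24, 43]
  queue [18, 26, 36] -> pop 18, enqueue [17], visited so far: [46, 31, 49, 14, 32, 4, 24, 43, 18]
  queue [26, 36, 17] -> pop 26, enqueue [none], visited so far: [46, 31, 49, 14, 32, 4, 24, 43, 18, 26]
  queue [36, 17] -> pop 36, enqueue [none], visited so far: [46, 31, 49, 14, 32, 4, 24, 43, 18, 26, 36]
  queue [17] -> pop 17, enqueue [none], visited so far: [46, 31, 49, 14, 32, 4, 24, 43, 18, 26, 36, 17]
Result: [46, 31, 49, 14, 32, 4, 24, 43, 18, 26, 36, 17]


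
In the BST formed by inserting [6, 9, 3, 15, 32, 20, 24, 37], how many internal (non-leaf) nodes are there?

Tree built from: [6, 9, 3, 15, 32, 20, 24, 37]
Tree (level-order array): [6, 3, 9, None, None, None, 15, None, 32, 20, 37, None, 24]
Rule: An internal node has at least one child.
Per-node child counts:
  node 6: 2 child(ren)
  node 3: 0 child(ren)
  node 9: 1 child(ren)
  node 15: 1 child(ren)
  node 32: 2 child(ren)
  node 20: 1 child(ren)
  node 24: 0 child(ren)
  node 37: 0 child(ren)
Matching nodes: [6, 9, 15, 32, 20]
Count of internal (non-leaf) nodes: 5


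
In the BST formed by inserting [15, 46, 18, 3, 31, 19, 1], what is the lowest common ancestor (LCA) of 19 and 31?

Tree insertion order: [15, 46, 18, 3, 31, 19, 1]
Tree (level-order array): [15, 3, 46, 1, None, 18, None, None, None, None, 31, 19]
In a BST, the LCA of p=19, q=31 is the first node v on the
root-to-leaf path with p <= v <= q (go left if both < v, right if both > v).
Walk from root:
  at 15: both 19 and 31 > 15, go right
  at 46: both 19 and 31 < 46, go left
  at 18: both 19 and 31 > 18, go right
  at 31: 19 <= 31 <= 31, this is the LCA
LCA = 31


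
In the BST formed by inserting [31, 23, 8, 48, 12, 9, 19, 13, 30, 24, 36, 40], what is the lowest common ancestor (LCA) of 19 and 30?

Tree insertion order: [31, 23, 8, 48, 12, 9, 19, 13, 30, 24, 36, 40]
Tree (level-order array): [31, 23, 48, 8, 30, 36, None, None, 12, 24, None, None, 40, 9, 19, None, None, None, None, None, None, 13]
In a BST, the LCA of p=19, q=30 is the first node v on the
root-to-leaf path with p <= v <= q (go left if both < v, right if both > v).
Walk from root:
  at 31: both 19 and 30 < 31, go left
  at 23: 19 <= 23 <= 30, this is the LCA
LCA = 23


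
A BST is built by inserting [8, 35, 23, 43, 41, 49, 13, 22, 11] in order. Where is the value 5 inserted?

Starting tree (level order): [8, None, 35, 23, 43, 13, None, 41, 49, 11, 22]
Insertion path: 8
Result: insert 5 as left child of 8
Final tree (level order): [8, 5, 35, None, None, 23, 43, 13, None, 41, 49, 11, 22]


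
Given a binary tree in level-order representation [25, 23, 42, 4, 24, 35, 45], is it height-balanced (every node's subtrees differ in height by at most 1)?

Tree (level-order array): [25, 23, 42, 4, 24, 35, 45]
Definition: a tree is height-balanced if, at every node, |h(left) - h(right)| <= 1 (empty subtree has height -1).
Bottom-up per-node check:
  node 4: h_left=-1, h_right=-1, diff=0 [OK], height=0
  node 24: h_left=-1, h_right=-1, diff=0 [OK], height=0
  node 23: h_left=0, h_right=0, diff=0 [OK], height=1
  node 35: h_left=-1, h_right=-1, diff=0 [OK], height=0
  node 45: h_left=-1, h_right=-1, diff=0 [OK], height=0
  node 42: h_left=0, h_right=0, diff=0 [OK], height=1
  node 25: h_left=1, h_right=1, diff=0 [OK], height=2
All nodes satisfy the balance condition.
Result: Balanced


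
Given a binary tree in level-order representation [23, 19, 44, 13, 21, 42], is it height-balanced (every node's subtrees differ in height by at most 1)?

Tree (level-order array): [23, 19, 44, 13, 21, 42]
Definition: a tree is height-balanced if, at every node, |h(left) - h(right)| <= 1 (empty subtree has height -1).
Bottom-up per-node check:
  node 13: h_left=-1, h_right=-1, diff=0 [OK], height=0
  node 21: h_left=-1, h_right=-1, diff=0 [OK], height=0
  node 19: h_left=0, h_right=0, diff=0 [OK], height=1
  node 42: h_left=-1, h_right=-1, diff=0 [OK], height=0
  node 44: h_left=0, h_right=-1, diff=1 [OK], height=1
  node 23: h_left=1, h_right=1, diff=0 [OK], height=2
All nodes satisfy the balance condition.
Result: Balanced


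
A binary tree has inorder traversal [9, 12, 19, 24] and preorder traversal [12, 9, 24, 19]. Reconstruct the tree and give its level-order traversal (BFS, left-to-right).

Inorder:  [9, 12, 19, 24]
Preorder: [12, 9, 24, 19]
Algorithm: preorder visits root first, so consume preorder in order;
for each root, split the current inorder slice at that value into
left-subtree inorder and right-subtree inorder, then recurse.
Recursive splits:
  root=12; inorder splits into left=[9], right=[19, 24]
  root=9; inorder splits into left=[], right=[]
  root=24; inorder splits into left=[19], right=[]
  root=19; inorder splits into left=[], right=[]
Reconstructed level-order: [12, 9, 24, 19]


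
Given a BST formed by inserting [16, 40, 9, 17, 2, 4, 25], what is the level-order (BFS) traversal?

Tree insertion order: [16, 40, 9, 17, 2, 4, 25]
Tree (level-order array): [16, 9, 40, 2, None, 17, None, None, 4, None, 25]
BFS from the root, enqueuing left then right child of each popped node:
  queue [16] -> pop 16, enqueue [9, 40], visited so far: [16]
  queue [9, 40] -> pop 9, enqueue [2], visited so far: [16, 9]
  queue [40, 2] -> pop 40, enqueue [17], visited so far: [16, 9, 40]
  queue [2, 17] -> pop 2, enqueue [4], visited so far: [16, 9, 40, 2]
  queue [17, 4] -> pop 17, enqueue [25], visited so far: [16, 9, 40, 2, 17]
  queue [4, 25] -> pop 4, enqueue [none], visited so far: [16, 9, 40, 2, 17, 4]
  queue [25] -> pop 25, enqueue [none], visited so far: [16, 9, 40, 2, 17, 4, 25]
Result: [16, 9, 40, 2, 17, 4, 25]


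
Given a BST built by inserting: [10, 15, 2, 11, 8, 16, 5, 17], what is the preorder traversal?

Tree insertion order: [10, 15, 2, 11, 8, 16, 5, 17]
Tree (level-order array): [10, 2, 15, None, 8, 11, 16, 5, None, None, None, None, 17]
Preorder traversal: [10, 2, 8, 5, 15, 11, 16, 17]


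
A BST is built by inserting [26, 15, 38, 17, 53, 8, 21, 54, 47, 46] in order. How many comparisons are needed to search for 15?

Search path for 15: 26 -> 15
Found: True
Comparisons: 2


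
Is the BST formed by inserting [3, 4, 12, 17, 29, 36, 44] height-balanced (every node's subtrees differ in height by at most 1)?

Tree (level-order array): [3, None, 4, None, 12, None, 17, None, 29, None, 36, None, 44]
Definition: a tree is height-balanced if, at every node, |h(left) - h(right)| <= 1 (empty subtree has height -1).
Bottom-up per-node check:
  node 44: h_left=-1, h_right=-1, diff=0 [OK], height=0
  node 36: h_left=-1, h_right=0, diff=1 [OK], height=1
  node 29: h_left=-1, h_right=1, diff=2 [FAIL (|-1-1|=2 > 1)], height=2
  node 17: h_left=-1, h_right=2, diff=3 [FAIL (|-1-2|=3 > 1)], height=3
  node 12: h_left=-1, h_right=3, diff=4 [FAIL (|-1-3|=4 > 1)], height=4
  node 4: h_left=-1, h_right=4, diff=5 [FAIL (|-1-4|=5 > 1)], height=5
  node 3: h_left=-1, h_right=5, diff=6 [FAIL (|-1-5|=6 > 1)], height=6
Node 29 violates the condition: |-1 - 1| = 2 > 1.
Result: Not balanced


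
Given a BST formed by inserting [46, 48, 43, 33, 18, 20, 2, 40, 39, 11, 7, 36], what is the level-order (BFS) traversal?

Tree insertion order: [46, 48, 43, 33, 18, 20, 2, 40, 39, 11, 7, 36]
Tree (level-order array): [46, 43, 48, 33, None, None, None, 18, 40, 2, 20, 39, None, None, 11, None, None, 36, None, 7]
BFS from the root, enqueuing left then right child of each popped node:
  queue [46] -> pop 46, enqueue [43, 48], visited so far: [46]
  queue [43, 48] -> pop 43, enqueue [33], visited so far: [46, 43]
  queue [48, 33] -> pop 48, enqueue [none], visited so far: [46, 43, 48]
  queue [33] -> pop 33, enqueue [18, 40], visited so far: [46, 43, 48, 33]
  queue [18, 40] -> pop 18, enqueue [2, 20], visited so far: [46, 43, 48, 33, 18]
  queue [40, 2, 20] -> pop 40, enqueue [39], visited so far: [46, 43, 48, 33, 18, 40]
  queue [2, 20, 39] -> pop 2, enqueue [11], visited so far: [46, 43, 48, 33, 18, 40, 2]
  queue [20, 39, 11] -> pop 20, enqueue [none], visited so far: [46, 43, 48, 33, 18, 40, 2, 20]
  queue [39, 11] -> pop 39, enqueue [36], visited so far: [46, 43, 48, 33, 18, 40, 2, 20, 39]
  queue [11, 36] -> pop 11, enqueue [7], visited so far: [46, 43, 48, 33, 18, 40, 2, 20, 39, 11]
  queue [36, 7] -> pop 36, enqueue [none], visited so far: [46, 43, 48, 33, 18, 40, 2, 20, 39, 11, 36]
  queue [7] -> pop 7, enqueue [none], visited so far: [46, 43, 48, 33, 18, 40, 2, 20, 39, 11, 36, 7]
Result: [46, 43, 48, 33, 18, 40, 2, 20, 39, 11, 36, 7]


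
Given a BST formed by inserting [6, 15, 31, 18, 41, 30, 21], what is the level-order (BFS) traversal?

Tree insertion order: [6, 15, 31, 18, 41, 30, 21]
Tree (level-order array): [6, None, 15, None, 31, 18, 41, None, 30, None, None, 21]
BFS from the root, enqueuing left then right child of each popped node:
  queue [6] -> pop 6, enqueue [15], visited so far: [6]
  queue [15] -> pop 15, enqueue [31], visited so far: [6, 15]
  queue [31] -> pop 31, enqueue [18, 41], visited so far: [6, 15, 31]
  queue [18, 41] -> pop 18, enqueue [30], visited so far: [6, 15, 31, 18]
  queue [41, 30] -> pop 41, enqueue [none], visited so far: [6, 15, 31, 18, 41]
  queue [30] -> pop 30, enqueue [21], visited so far: [6, 15, 31, 18, 41, 30]
  queue [21] -> pop 21, enqueue [none], visited so far: [6, 15, 31, 18, 41, 30, 21]
Result: [6, 15, 31, 18, 41, 30, 21]


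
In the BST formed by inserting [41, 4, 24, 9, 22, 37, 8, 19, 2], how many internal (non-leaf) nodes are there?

Tree built from: [41, 4, 24, 9, 22, 37, 8, 19, 2]
Tree (level-order array): [41, 4, None, 2, 24, None, None, 9, 37, 8, 22, None, None, None, None, 19]
Rule: An internal node has at least one child.
Per-node child counts:
  node 41: 1 child(ren)
  node 4: 2 child(ren)
  node 2: 0 child(ren)
  node 24: 2 child(ren)
  node 9: 2 child(ren)
  node 8: 0 child(ren)
  node 22: 1 child(ren)
  node 19: 0 child(ren)
  node 37: 0 child(ren)
Matching nodes: [41, 4, 24, 9, 22]
Count of internal (non-leaf) nodes: 5


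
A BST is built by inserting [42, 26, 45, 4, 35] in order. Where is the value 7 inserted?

Starting tree (level order): [42, 26, 45, 4, 35]
Insertion path: 42 -> 26 -> 4
Result: insert 7 as right child of 4
Final tree (level order): [42, 26, 45, 4, 35, None, None, None, 7]


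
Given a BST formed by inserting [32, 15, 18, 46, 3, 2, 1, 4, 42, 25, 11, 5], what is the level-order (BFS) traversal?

Tree insertion order: [32, 15, 18, 46, 3, 2, 1, 4, 42, 25, 11, 5]
Tree (level-order array): [32, 15, 46, 3, 18, 42, None, 2, 4, None, 25, None, None, 1, None, None, 11, None, None, None, None, 5]
BFS from the root, enqueuing left then right child of each popped node:
  queue [32] -> pop 32, enqueue [15, 46], visited so far: [32]
  queue [15, 46] -> pop 15, enqueue [3, 18], visited so far: [32, 15]
  queue [46, 3, 18] -> pop 46, enqueue [42], visited so far: [32, 15, 46]
  queue [3, 18, 42] -> pop 3, enqueue [2, 4], visited so far: [32, 15, 46, 3]
  queue [18, 42, 2, 4] -> pop 18, enqueue [25], visited so far: [32, 15, 46, 3, 18]
  queue [42, 2, 4, 25] -> pop 42, enqueue [none], visited so far: [32, 15, 46, 3, 18, 42]
  queue [2, 4, 25] -> pop 2, enqueue [1], visited so far: [32, 15, 46, 3, 18, 42, 2]
  queue [4, 25, 1] -> pop 4, enqueue [11], visited so far: [32, 15, 46, 3, 18, 42, 2, 4]
  queue [25, 1, 11] -> pop 25, enqueue [none], visited so far: [32, 15, 46, 3, 18, 42, 2, 4, 25]
  queue [1, 11] -> pop 1, enqueue [none], visited so far: [32, 15, 46, 3, 18, 42, 2, 4, 25, 1]
  queue [11] -> pop 11, enqueue [5], visited so far: [32, 15, 46, 3, 18, 42, 2, 4, 25, 1, 11]
  queue [5] -> pop 5, enqueue [none], visited so far: [32, 15, 46, 3, 18, 42, 2, 4, 25, 1, 11, 5]
Result: [32, 15, 46, 3, 18, 42, 2, 4, 25, 1, 11, 5]


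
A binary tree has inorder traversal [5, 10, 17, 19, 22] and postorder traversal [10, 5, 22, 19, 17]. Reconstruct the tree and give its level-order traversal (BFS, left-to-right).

Inorder:   [5, 10, 17, 19, 22]
Postorder: [10, 5, 22, 19, 17]
Algorithm: postorder visits root last, so walk postorder right-to-left;
each value is the root of the current inorder slice — split it at that
value, recurse on the right subtree first, then the left.
Recursive splits:
  root=17; inorder splits into left=[5, 10], right=[19, 22]
  root=19; inorder splits into left=[], right=[22]
  root=22; inorder splits into left=[], right=[]
  root=5; inorder splits into left=[], right=[10]
  root=10; inorder splits into left=[], right=[]
Reconstructed level-order: [17, 5, 19, 10, 22]


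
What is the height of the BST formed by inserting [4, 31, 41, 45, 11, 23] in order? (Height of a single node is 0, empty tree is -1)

Insertion order: [4, 31, 41, 45, 11, 23]
Tree (level-order array): [4, None, 31, 11, 41, None, 23, None, 45]
Compute height bottom-up (empty subtree = -1):
  height(23) = 1 + max(-1, -1) = 0
  height(11) = 1 + max(-1, 0) = 1
  height(45) = 1 + max(-1, -1) = 0
  height(41) = 1 + max(-1, 0) = 1
  height(31) = 1 + max(1, 1) = 2
  height(4) = 1 + max(-1, 2) = 3
Height = 3


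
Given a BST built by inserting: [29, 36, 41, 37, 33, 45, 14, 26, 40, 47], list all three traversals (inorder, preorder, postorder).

Tree insertion order: [29, 36, 41, 37, 33, 45, 14, 26, 40, 47]
Tree (level-order array): [29, 14, 36, None, 26, 33, 41, None, None, None, None, 37, 45, None, 40, None, 47]
Inorder (L, root, R): [14, 26, 29, 33, 36, 37, 40, 41, 45, 47]
Preorder (root, L, R): [29, 14, 26, 36, 33, 41, 37, 40, 45, 47]
Postorder (L, R, root): [26, 14, 33, 40, 37, 47, 45, 41, 36, 29]


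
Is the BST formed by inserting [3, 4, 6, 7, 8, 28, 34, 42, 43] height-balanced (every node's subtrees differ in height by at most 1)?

Tree (level-order array): [3, None, 4, None, 6, None, 7, None, 8, None, 28, None, 34, None, 42, None, 43]
Definition: a tree is height-balanced if, at every node, |h(left) - h(right)| <= 1 (empty subtree has height -1).
Bottom-up per-node check:
  node 43: h_left=-1, h_right=-1, diff=0 [OK], height=0
  node 42: h_left=-1, h_right=0, diff=1 [OK], height=1
  node 34: h_left=-1, h_right=1, diff=2 [FAIL (|-1-1|=2 > 1)], height=2
  node 28: h_left=-1, h_right=2, diff=3 [FAIL (|-1-2|=3 > 1)], height=3
  node 8: h_left=-1, h_right=3, diff=4 [FAIL (|-1-3|=4 > 1)], height=4
  node 7: h_left=-1, h_right=4, diff=5 [FAIL (|-1-4|=5 > 1)], height=5
  node 6: h_left=-1, h_right=5, diff=6 [FAIL (|-1-5|=6 > 1)], height=6
  node 4: h_left=-1, h_right=6, diff=7 [FAIL (|-1-6|=7 > 1)], height=7
  node 3: h_left=-1, h_right=7, diff=8 [FAIL (|-1-7|=8 > 1)], height=8
Node 34 violates the condition: |-1 - 1| = 2 > 1.
Result: Not balanced


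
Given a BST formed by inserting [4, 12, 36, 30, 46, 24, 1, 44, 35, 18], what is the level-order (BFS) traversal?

Tree insertion order: [4, 12, 36, 30, 46, 24, 1, 44, 35, 18]
Tree (level-order array): [4, 1, 12, None, None, None, 36, 30, 46, 24, 35, 44, None, 18]
BFS from the root, enqueuing left then right child of each popped node:
  queue [4] -> pop 4, enqueue [1, 12], visited so far: [4]
  queue [1, 12] -> pop 1, enqueue [none], visited so far: [4, 1]
  queue [12] -> pop 12, enqueue [36], visited so far: [4, 1, 12]
  queue [36] -> pop 36, enqueue [30, 46], visited so far: [4, 1, 12, 36]
  queue [30, 46] -> pop 30, enqueue [24, 35], visited so far: [4, 1, 12, 36, 30]
  queue [46, 24, 35] -> pop 46, enqueue [44], visited so far: [4, 1, 12, 36, 30, 46]
  queue [24, 35, 44] -> pop 24, enqueue [18], visited so far: [4, 1, 12, 36, 30, 46, 24]
  queue [35, 44, 18] -> pop 35, enqueue [none], visited so far: [4, 1, 12, 36, 30, 46, 24, 35]
  queue [44, 18] -> pop 44, enqueue [none], visited so far: [4, 1, 12, 36, 30, 46, 24, 35, 44]
  queue [18] -> pop 18, enqueue [none], visited so far: [4, 1, 12, 36, 30, 46, 24, 35, 44, 18]
Result: [4, 1, 12, 36, 30, 46, 24, 35, 44, 18]


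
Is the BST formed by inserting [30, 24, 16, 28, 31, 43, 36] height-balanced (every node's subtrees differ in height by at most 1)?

Tree (level-order array): [30, 24, 31, 16, 28, None, 43, None, None, None, None, 36]
Definition: a tree is height-balanced if, at every node, |h(left) - h(right)| <= 1 (empty subtree has height -1).
Bottom-up per-node check:
  node 16: h_left=-1, h_right=-1, diff=0 [OK], height=0
  node 28: h_left=-1, h_right=-1, diff=0 [OK], height=0
  node 24: h_left=0, h_right=0, diff=0 [OK], height=1
  node 36: h_left=-1, h_right=-1, diff=0 [OK], height=0
  node 43: h_left=0, h_right=-1, diff=1 [OK], height=1
  node 31: h_left=-1, h_right=1, diff=2 [FAIL (|-1-1|=2 > 1)], height=2
  node 30: h_left=1, h_right=2, diff=1 [OK], height=3
Node 31 violates the condition: |-1 - 1| = 2 > 1.
Result: Not balanced


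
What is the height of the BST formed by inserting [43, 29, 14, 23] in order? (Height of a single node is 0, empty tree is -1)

Insertion order: [43, 29, 14, 23]
Tree (level-order array): [43, 29, None, 14, None, None, 23]
Compute height bottom-up (empty subtree = -1):
  height(23) = 1 + max(-1, -1) = 0
  height(14) = 1 + max(-1, 0) = 1
  height(29) = 1 + max(1, -1) = 2
  height(43) = 1 + max(2, -1) = 3
Height = 3


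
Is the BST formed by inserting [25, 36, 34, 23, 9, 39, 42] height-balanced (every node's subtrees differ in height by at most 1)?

Tree (level-order array): [25, 23, 36, 9, None, 34, 39, None, None, None, None, None, 42]
Definition: a tree is height-balanced if, at every node, |h(left) - h(right)| <= 1 (empty subtree has height -1).
Bottom-up per-node check:
  node 9: h_left=-1, h_right=-1, diff=0 [OK], height=0
  node 23: h_left=0, h_right=-1, diff=1 [OK], height=1
  node 34: h_left=-1, h_right=-1, diff=0 [OK], height=0
  node 42: h_left=-1, h_right=-1, diff=0 [OK], height=0
  node 39: h_left=-1, h_right=0, diff=1 [OK], height=1
  node 36: h_left=0, h_right=1, diff=1 [OK], height=2
  node 25: h_left=1, h_right=2, diff=1 [OK], height=3
All nodes satisfy the balance condition.
Result: Balanced


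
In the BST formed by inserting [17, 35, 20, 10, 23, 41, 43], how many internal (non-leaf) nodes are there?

Tree built from: [17, 35, 20, 10, 23, 41, 43]
Tree (level-order array): [17, 10, 35, None, None, 20, 41, None, 23, None, 43]
Rule: An internal node has at least one child.
Per-node child counts:
  node 17: 2 child(ren)
  node 10: 0 child(ren)
  node 35: 2 child(ren)
  node 20: 1 child(ren)
  node 23: 0 child(ren)
  node 41: 1 child(ren)
  node 43: 0 child(ren)
Matching nodes: [17, 35, 20, 41]
Count of internal (non-leaf) nodes: 4
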